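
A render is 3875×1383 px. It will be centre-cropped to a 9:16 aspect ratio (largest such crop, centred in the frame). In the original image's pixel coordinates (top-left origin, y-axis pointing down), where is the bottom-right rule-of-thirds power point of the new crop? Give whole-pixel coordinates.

x = 2067 px, y = 922 px

3875/1383 > 9/16, so the 9:16 crop keeps the full height 1383 and trims width to 1383 × 9/16 = 777.94 px.
Left offset = (3875 − 777.94)/2 = 1548.53 px; top offset = 0.
Bottom-right is two-thirds across and two-thirds down within the crop:
x = 1548.53 + 2 × 777.94/3 ≈ 2067; y = 0.00 + 2 × 1383.00/3 ≈ 922.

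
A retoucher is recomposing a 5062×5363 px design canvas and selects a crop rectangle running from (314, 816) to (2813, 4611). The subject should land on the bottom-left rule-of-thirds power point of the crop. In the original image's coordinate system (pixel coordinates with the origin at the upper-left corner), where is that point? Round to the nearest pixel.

(1147, 3346)

Crop width = 2813 − 314 = 2499 px; one third is 833.00 px.
Crop height = 4611 − 816 = 3795 px; one third is 1265.00 px.
The bottom-left point is one-third across and two-thirds down within the crop:
x = 314 + 1 × 833.00 ≈ 1147; y = 816 + 2 × 1265.00 ≈ 3346.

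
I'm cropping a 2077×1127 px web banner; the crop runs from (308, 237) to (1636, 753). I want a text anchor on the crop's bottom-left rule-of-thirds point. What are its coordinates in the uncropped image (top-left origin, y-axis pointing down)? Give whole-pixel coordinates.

Crop width = 1636 − 308 = 1328 px; one third is 442.67 px.
Crop height = 753 − 237 = 516 px; one third is 172.00 px.
The bottom-left point is one-third across and two-thirds down within the crop:
x = 308 + 1 × 442.67 ≈ 751; y = 237 + 2 × 172.00 ≈ 581.

x = 751 px, y = 581 px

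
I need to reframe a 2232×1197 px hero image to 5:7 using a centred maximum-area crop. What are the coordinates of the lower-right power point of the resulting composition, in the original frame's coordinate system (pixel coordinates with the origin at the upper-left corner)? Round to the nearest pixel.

2232/1197 > 5/7, so the 5:7 crop keeps the full height 1197 and trims width to 1197 × 5/7 = 855.00 px.
Left offset = (2232 − 855.00)/2 = 688.50 px; top offset = 0.
Lower-right is two-thirds across and two-thirds down within the crop:
x = 688.50 + 2 × 855.00/3 ≈ 1259; y = 0.00 + 2 × 1197.00/3 ≈ 798.

(1259, 798)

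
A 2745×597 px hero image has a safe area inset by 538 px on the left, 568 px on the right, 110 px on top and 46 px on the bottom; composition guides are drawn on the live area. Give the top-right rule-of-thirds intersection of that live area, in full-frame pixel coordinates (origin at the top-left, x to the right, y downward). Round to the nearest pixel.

(1631, 257)

Content width = 2745 − 538 − 568 = 1639 px; content height = 597 − 110 − 46 = 441 px.
Top-right is two-thirds across and one-third down within the live area.
x = 538 + 2 × 1639/3 = 538 + 1092.67 ≈ 1631
y = 110 + 1 × 441/3 = 110 + 147.00 ≈ 257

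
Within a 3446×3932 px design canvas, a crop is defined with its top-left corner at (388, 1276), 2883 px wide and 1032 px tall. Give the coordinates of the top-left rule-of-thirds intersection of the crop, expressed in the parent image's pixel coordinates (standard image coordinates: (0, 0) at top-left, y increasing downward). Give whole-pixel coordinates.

x = 1349 px, y = 1620 px

One third of the crop width 2883 is 961.00 px.
One third of the crop height 1032 is 344.00 px.
The top-left point is one-third across and one-third down within the crop:
x = 388 + 1 × 961.00 ≈ 1349; y = 1276 + 1 × 344.00 ≈ 1620.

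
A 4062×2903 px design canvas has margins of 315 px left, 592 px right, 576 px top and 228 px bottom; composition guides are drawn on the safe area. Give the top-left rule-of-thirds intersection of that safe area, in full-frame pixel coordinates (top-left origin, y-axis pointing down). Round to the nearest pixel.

x = 1367 px, y = 1276 px

Content width = 4062 − 315 − 592 = 3155 px; content height = 2903 − 576 − 228 = 2099 px.
Top-left is one-third across and one-third down within the safe area.
x = 315 + 1 × 3155/3 = 315 + 1051.67 ≈ 1367
y = 576 + 1 × 2099/3 = 576 + 699.67 ≈ 1276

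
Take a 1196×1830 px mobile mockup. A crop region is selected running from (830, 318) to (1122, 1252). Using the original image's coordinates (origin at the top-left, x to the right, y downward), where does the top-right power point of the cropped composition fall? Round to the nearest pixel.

Crop width = 1122 − 830 = 292 px; one third is 97.33 px.
Crop height = 1252 − 318 = 934 px; one third is 311.33 px.
The top-right point is two-thirds across and one-third down within the crop:
x = 830 + 2 × 97.33 ≈ 1025; y = 318 + 1 × 311.33 ≈ 629.

x = 1025 px, y = 629 px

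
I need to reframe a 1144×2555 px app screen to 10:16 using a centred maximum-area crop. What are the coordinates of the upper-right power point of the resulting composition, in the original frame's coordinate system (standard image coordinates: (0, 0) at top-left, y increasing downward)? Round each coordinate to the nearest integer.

x = 763 px, y = 972 px

1144/2555 < 10/16, so the 10:16 crop keeps the full width 1144 and trims height to 1144 × 16/10 = 1830.40 px.
Top offset = (2555 − 1830.40)/2 = 362.30 px; left offset = 0.
Upper-right is two-thirds across and one-third down within the crop:
x = 0.00 + 2 × 1144.00/3 ≈ 763; y = 362.30 + 1 × 1830.40/3 ≈ 972.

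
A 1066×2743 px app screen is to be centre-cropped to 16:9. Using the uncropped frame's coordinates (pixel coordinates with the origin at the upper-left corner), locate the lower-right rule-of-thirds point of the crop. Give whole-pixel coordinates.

(711, 1471)

1066/2743 < 16/9, so the 16:9 crop keeps the full width 1066 and trims height to 1066 × 9/16 = 599.62 px.
Top offset = (2743 − 599.62)/2 = 1071.69 px; left offset = 0.
Lower-right is two-thirds across and two-thirds down within the crop:
x = 0.00 + 2 × 1066.00/3 ≈ 711; y = 1071.69 + 2 × 599.62/3 ≈ 1471.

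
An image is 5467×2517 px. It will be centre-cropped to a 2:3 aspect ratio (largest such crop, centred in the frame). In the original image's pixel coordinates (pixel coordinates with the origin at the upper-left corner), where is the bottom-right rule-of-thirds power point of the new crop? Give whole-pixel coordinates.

5467/2517 > 2/3, so the 2:3 crop keeps the full height 2517 and trims width to 2517 × 2/3 = 1678.00 px.
Left offset = (5467 − 1678.00)/2 = 1894.50 px; top offset = 0.
Bottom-right is two-thirds across and two-thirds down within the crop:
x = 1894.50 + 2 × 1678.00/3 ≈ 3013; y = 0.00 + 2 × 2517.00/3 ≈ 1678.

x = 3013 px, y = 1678 px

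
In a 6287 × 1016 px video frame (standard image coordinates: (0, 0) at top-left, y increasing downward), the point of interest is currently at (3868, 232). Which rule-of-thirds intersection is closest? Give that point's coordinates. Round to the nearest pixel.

x = 4191 px, y = 339 px

Third lines: x ∈ {2096, 4191}, y ∈ {339, 677}.
3868 is closer to x = 4191; 232 is closer to y = 339.
So the nearest intersection is the upper-right power point.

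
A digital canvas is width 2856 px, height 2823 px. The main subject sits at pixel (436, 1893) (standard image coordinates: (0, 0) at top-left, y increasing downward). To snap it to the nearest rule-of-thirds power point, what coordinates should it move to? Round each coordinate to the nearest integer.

x = 952 px, y = 1882 px

Third lines: x ∈ {952, 1904}, y ∈ {941, 1882}.
436 is closer to x = 952; 1893 is closer to y = 1882.
So the nearest intersection is the lower-left power point.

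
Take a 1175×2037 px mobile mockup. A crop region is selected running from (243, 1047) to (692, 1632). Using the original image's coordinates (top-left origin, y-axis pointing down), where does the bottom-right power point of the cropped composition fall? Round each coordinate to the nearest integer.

Crop width = 692 − 243 = 449 px; one third is 149.67 px.
Crop height = 1632 − 1047 = 585 px; one third is 195.00 px.
The bottom-right point is two-thirds across and two-thirds down within the crop:
x = 243 + 2 × 149.67 ≈ 542; y = 1047 + 2 × 195.00 ≈ 1437.

x = 542 px, y = 1437 px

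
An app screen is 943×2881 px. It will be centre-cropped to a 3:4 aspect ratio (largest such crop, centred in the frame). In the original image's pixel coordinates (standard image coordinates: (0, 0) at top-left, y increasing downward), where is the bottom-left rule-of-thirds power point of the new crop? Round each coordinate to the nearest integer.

943/2881 < 3/4, so the 3:4 crop keeps the full width 943 and trims height to 943 × 4/3 = 1257.33 px.
Top offset = (2881 − 1257.33)/2 = 811.83 px; left offset = 0.
Bottom-left is one-third across and two-thirds down within the crop:
x = 0.00 + 1 × 943.00/3 ≈ 314; y = 811.83 + 2 × 1257.33/3 ≈ 1650.

(314, 1650)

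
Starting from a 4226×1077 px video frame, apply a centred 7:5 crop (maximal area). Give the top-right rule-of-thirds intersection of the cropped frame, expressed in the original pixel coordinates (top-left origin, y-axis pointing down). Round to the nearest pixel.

4226/1077 > 7/5, so the 7:5 crop keeps the full height 1077 and trims width to 1077 × 7/5 = 1507.80 px.
Left offset = (4226 − 1507.80)/2 = 1359.10 px; top offset = 0.
Top-right is two-thirds across and one-third down within the crop:
x = 1359.10 + 2 × 1507.80/3 ≈ 2364; y = 0.00 + 1 × 1077.00/3 ≈ 359.

x = 2364 px, y = 359 px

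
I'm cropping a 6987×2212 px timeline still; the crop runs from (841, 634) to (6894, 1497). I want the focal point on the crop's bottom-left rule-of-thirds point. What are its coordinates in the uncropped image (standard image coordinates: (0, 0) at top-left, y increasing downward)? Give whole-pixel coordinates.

Crop width = 6894 − 841 = 6053 px; one third is 2017.67 px.
Crop height = 1497 − 634 = 863 px; one third is 287.67 px.
The bottom-left point is one-third across and two-thirds down within the crop:
x = 841 + 1 × 2017.67 ≈ 2859; y = 634 + 2 × 287.67 ≈ 1209.

x = 2859 px, y = 1209 px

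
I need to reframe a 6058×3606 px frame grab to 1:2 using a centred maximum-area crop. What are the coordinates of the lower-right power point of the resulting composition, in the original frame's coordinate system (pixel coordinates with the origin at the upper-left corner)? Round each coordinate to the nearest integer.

(3330, 2404)

6058/3606 > 1/2, so the 1:2 crop keeps the full height 3606 and trims width to 3606 × 1/2 = 1803.00 px.
Left offset = (6058 − 1803.00)/2 = 2127.50 px; top offset = 0.
Lower-right is two-thirds across and two-thirds down within the crop:
x = 2127.50 + 2 × 1803.00/3 ≈ 3330; y = 0.00 + 2 × 3606.00/3 ≈ 2404.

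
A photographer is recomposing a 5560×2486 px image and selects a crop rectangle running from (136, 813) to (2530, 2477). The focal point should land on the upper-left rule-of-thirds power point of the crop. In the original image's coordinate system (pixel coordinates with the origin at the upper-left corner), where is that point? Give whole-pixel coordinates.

(934, 1368)

Crop width = 2530 − 136 = 2394 px; one third is 798.00 px.
Crop height = 2477 − 813 = 1664 px; one third is 554.67 px.
The upper-left point is one-third across and one-third down within the crop:
x = 136 + 1 × 798.00 ≈ 934; y = 813 + 1 × 554.67 ≈ 1368.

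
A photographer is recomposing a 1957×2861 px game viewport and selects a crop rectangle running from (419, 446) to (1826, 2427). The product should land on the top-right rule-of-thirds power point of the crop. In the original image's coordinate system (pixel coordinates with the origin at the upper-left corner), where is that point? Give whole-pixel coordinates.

Crop width = 1826 − 419 = 1407 px; one third is 469.00 px.
Crop height = 2427 − 446 = 1981 px; one third is 660.33 px.
The top-right point is two-thirds across and one-third down within the crop:
x = 419 + 2 × 469.00 ≈ 1357; y = 446 + 1 × 660.33 ≈ 1106.

x = 1357 px, y = 1106 px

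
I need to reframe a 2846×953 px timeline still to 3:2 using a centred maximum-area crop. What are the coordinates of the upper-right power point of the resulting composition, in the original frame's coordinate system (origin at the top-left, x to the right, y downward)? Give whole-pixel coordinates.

x = 1661 px, y = 318 px

2846/953 > 3/2, so the 3:2 crop keeps the full height 953 and trims width to 953 × 3/2 = 1429.50 px.
Left offset = (2846 − 1429.50)/2 = 708.25 px; top offset = 0.
Upper-right is two-thirds across and one-third down within the crop:
x = 708.25 + 2 × 1429.50/3 ≈ 1661; y = 0.00 + 1 × 953.00/3 ≈ 318.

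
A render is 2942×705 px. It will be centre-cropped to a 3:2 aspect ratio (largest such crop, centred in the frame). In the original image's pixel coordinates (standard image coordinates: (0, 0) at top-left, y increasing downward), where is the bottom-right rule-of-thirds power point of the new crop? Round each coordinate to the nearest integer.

2942/705 > 3/2, so the 3:2 crop keeps the full height 705 and trims width to 705 × 3/2 = 1057.50 px.
Left offset = (2942 − 1057.50)/2 = 942.25 px; top offset = 0.
Bottom-right is two-thirds across and two-thirds down within the crop:
x = 942.25 + 2 × 1057.50/3 ≈ 1647; y = 0.00 + 2 × 705.00/3 ≈ 470.

x = 1647 px, y = 470 px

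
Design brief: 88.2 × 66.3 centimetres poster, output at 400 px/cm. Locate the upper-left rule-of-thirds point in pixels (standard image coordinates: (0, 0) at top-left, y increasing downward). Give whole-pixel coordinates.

x = 11760 px, y = 8840 px

In pixels the canvas is 88.2 × 400 = 35280 wide and 66.3 × 400 = 26520 tall.
The upper-left point is one-third across and one-third down:
x = 1 × 35280/3 ≈ 11760; y = 1 × 26520/3 ≈ 8840.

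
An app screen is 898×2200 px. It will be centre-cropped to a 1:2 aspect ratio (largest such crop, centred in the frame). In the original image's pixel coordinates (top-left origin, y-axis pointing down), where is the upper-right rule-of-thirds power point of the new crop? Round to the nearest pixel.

898/2200 < 1/2, so the 1:2 crop keeps the full width 898 and trims height to 898 × 2/1 = 1796.00 px.
Top offset = (2200 − 1796.00)/2 = 202.00 px; left offset = 0.
Upper-right is two-thirds across and one-third down within the crop:
x = 0.00 + 2 × 898.00/3 ≈ 599; y = 202.00 + 1 × 1796.00/3 ≈ 801.

x = 599 px, y = 801 px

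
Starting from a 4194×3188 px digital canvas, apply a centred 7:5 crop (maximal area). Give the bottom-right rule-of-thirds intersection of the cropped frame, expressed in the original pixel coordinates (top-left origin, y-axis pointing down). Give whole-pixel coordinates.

4194/3188 < 7/5, so the 7:5 crop keeps the full width 4194 and trims height to 4194 × 5/7 = 2995.71 px.
Top offset = (3188 − 2995.71)/2 = 96.14 px; left offset = 0.
Bottom-right is two-thirds across and two-thirds down within the crop:
x = 0.00 + 2 × 4194.00/3 ≈ 2796; y = 96.14 + 2 × 2995.71/3 ≈ 2093.

(2796, 2093)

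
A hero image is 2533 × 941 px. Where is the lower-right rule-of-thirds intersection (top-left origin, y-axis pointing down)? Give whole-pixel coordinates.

The lower-right point sits two-thirds of the way across and two-thirds of the way down.
x = 2 × 2533/3 ≈ 1689; y = 2 × 941/3 ≈ 627.

(1689, 627)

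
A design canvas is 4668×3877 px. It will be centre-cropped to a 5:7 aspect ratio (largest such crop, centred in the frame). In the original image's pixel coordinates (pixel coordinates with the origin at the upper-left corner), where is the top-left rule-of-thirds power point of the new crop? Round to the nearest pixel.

(1872, 1292)

4668/3877 > 5/7, so the 5:7 crop keeps the full height 3877 and trims width to 3877 × 5/7 = 2769.29 px.
Left offset = (4668 − 2769.29)/2 = 949.36 px; top offset = 0.
Top-left is one-third across and one-third down within the crop:
x = 949.36 + 1 × 2769.29/3 ≈ 1872; y = 0.00 + 1 × 3877.00/3 ≈ 1292.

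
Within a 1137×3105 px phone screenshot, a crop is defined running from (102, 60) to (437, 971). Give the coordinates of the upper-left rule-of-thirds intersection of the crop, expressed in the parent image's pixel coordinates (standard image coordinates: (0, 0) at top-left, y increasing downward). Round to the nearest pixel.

Crop width = 437 − 102 = 335 px; one third is 111.67 px.
Crop height = 971 − 60 = 911 px; one third is 303.67 px.
The upper-left point is one-third across and one-third down within the crop:
x = 102 + 1 × 111.67 ≈ 214; y = 60 + 1 × 303.67 ≈ 364.

x = 214 px, y = 364 px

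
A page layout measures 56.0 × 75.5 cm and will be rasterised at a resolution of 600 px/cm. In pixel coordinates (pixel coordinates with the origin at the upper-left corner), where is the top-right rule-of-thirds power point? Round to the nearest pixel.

(22400, 15100)

In pixels the canvas is 56.0 × 600 = 33600 wide and 75.5 × 600 = 45300 tall.
The top-right point is two-thirds across and one-third down:
x = 2 × 33600/3 ≈ 22400; y = 1 × 45300/3 ≈ 15100.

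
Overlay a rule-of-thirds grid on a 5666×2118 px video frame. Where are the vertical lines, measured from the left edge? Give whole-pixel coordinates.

x = 1889 px and x = 3777 px

5666 / 3 = 1888.67, so the vertical lines sit at one and two thirds of 5666.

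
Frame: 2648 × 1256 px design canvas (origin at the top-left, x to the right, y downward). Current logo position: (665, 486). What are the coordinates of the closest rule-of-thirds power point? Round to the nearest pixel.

Third lines: x ∈ {883, 1765}, y ∈ {419, 837}.
665 is closer to x = 883; 486 is closer to y = 419.
So the nearest intersection is the upper-left power point.

(883, 419)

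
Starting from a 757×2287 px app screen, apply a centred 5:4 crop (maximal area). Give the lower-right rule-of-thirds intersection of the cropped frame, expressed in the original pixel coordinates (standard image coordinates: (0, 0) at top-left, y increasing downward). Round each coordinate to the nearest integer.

757/2287 < 5/4, so the 5:4 crop keeps the full width 757 and trims height to 757 × 4/5 = 605.60 px.
Top offset = (2287 − 605.60)/2 = 840.70 px; left offset = 0.
Lower-right is two-thirds across and two-thirds down within the crop:
x = 0.00 + 2 × 757.00/3 ≈ 505; y = 840.70 + 2 × 605.60/3 ≈ 1244.

(505, 1244)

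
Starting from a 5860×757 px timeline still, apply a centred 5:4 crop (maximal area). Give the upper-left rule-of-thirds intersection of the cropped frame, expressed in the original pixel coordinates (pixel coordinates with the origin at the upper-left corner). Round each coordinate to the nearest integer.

5860/757 > 5/4, so the 5:4 crop keeps the full height 757 and trims width to 757 × 5/4 = 946.25 px.
Left offset = (5860 − 946.25)/2 = 2456.88 px; top offset = 0.
Upper-left is one-third across and one-third down within the crop:
x = 2456.88 + 1 × 946.25/3 ≈ 2772; y = 0.00 + 1 × 757.00/3 ≈ 252.

(2772, 252)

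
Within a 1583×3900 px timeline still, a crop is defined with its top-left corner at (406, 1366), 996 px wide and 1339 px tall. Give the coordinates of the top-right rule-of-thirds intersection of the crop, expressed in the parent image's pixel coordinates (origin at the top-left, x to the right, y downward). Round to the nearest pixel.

One third of the crop width 996 is 332.00 px.
One third of the crop height 1339 is 446.33 px.
The top-right point is two-thirds across and one-third down within the crop:
x = 406 + 2 × 332.00 ≈ 1070; y = 1366 + 1 × 446.33 ≈ 1812.

x = 1070 px, y = 1812 px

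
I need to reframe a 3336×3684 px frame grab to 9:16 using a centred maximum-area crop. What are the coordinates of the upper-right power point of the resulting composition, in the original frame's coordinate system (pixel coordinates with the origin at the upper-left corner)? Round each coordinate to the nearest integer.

(2013, 1228)

3336/3684 > 9/16, so the 9:16 crop keeps the full height 3684 and trims width to 3684 × 9/16 = 2072.25 px.
Left offset = (3336 − 2072.25)/2 = 631.88 px; top offset = 0.
Upper-right is two-thirds across and one-third down within the crop:
x = 631.88 + 2 × 2072.25/3 ≈ 2013; y = 0.00 + 1 × 3684.00/3 ≈ 1228.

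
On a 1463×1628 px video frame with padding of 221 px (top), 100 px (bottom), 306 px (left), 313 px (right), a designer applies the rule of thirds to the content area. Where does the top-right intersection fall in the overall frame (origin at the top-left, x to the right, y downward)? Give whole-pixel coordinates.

x = 869 px, y = 657 px

Content width = 1463 − 306 − 313 = 844 px; content height = 1628 − 221 − 100 = 1307 px.
Top-right is two-thirds across and one-third down within the content area.
x = 306 + 2 × 844/3 = 306 + 562.67 ≈ 869
y = 221 + 1 × 1307/3 = 221 + 435.67 ≈ 657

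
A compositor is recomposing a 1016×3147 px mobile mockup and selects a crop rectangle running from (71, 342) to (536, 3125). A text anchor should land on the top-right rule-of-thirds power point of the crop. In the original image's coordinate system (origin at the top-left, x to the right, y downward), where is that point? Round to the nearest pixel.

x = 381 px, y = 1270 px

Crop width = 536 − 71 = 465 px; one third is 155.00 px.
Crop height = 3125 − 342 = 2783 px; one third is 927.67 px.
The top-right point is two-thirds across and one-third down within the crop:
x = 71 + 2 × 155.00 ≈ 381; y = 342 + 1 × 927.67 ≈ 1270.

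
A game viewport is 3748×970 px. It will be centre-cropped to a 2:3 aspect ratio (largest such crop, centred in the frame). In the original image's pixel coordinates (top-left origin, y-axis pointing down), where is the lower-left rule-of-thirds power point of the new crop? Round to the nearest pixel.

(1766, 647)

3748/970 > 2/3, so the 2:3 crop keeps the full height 970 and trims width to 970 × 2/3 = 646.67 px.
Left offset = (3748 − 646.67)/2 = 1550.67 px; top offset = 0.
Lower-left is one-third across and two-thirds down within the crop:
x = 1550.67 + 1 × 646.67/3 ≈ 1766; y = 0.00 + 2 × 970.00/3 ≈ 647.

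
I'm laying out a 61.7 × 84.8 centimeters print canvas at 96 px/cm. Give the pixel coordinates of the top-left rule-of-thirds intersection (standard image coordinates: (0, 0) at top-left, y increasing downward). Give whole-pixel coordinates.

x = 1974 px, y = 2714 px

In pixels the canvas is 61.7 × 96 = 5923.2 wide and 84.8 × 96 = 8140.8 tall.
The top-left point is one-third across and one-third down:
x = 1 × 5923.2/3 ≈ 1974; y = 1 × 8140.8/3 ≈ 2714.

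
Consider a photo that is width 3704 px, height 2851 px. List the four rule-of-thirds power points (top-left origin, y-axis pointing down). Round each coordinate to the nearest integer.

(1235, 950), (2469, 950), (1235, 1901), (2469, 1901)

One third of 3704 is 1234.67; one third of 2851 is 950.33.
Vertical third lines at x = 1235 and x = 2469; horizontal third lines at y = 950 and y = 1901.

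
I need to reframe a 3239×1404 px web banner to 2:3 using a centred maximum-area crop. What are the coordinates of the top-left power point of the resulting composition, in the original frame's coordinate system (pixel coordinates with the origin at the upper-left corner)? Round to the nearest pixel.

3239/1404 > 2/3, so the 2:3 crop keeps the full height 1404 and trims width to 1404 × 2/3 = 936.00 px.
Left offset = (3239 − 936.00)/2 = 1151.50 px; top offset = 0.
Top-left is one-third across and one-third down within the crop:
x = 1151.50 + 1 × 936.00/3 ≈ 1464; y = 0.00 + 1 × 1404.00/3 ≈ 468.

x = 1464 px, y = 468 px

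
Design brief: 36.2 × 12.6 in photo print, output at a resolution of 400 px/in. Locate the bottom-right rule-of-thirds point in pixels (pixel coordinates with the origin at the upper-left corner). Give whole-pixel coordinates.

In pixels the canvas is 36.2 × 400 = 14480 wide and 12.6 × 400 = 5040 tall.
The bottom-right point is two-thirds across and two-thirds down:
x = 2 × 14480/3 ≈ 9653; y = 2 × 5040/3 ≈ 3360.

(9653, 3360)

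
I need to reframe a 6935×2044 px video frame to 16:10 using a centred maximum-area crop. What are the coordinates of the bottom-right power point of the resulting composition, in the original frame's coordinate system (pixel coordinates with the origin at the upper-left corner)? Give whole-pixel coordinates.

6935/2044 > 16/10, so the 16:10 crop keeps the full height 2044 and trims width to 2044 × 16/10 = 3270.40 px.
Left offset = (6935 − 3270.40)/2 = 1832.30 px; top offset = 0.
Bottom-right is two-thirds across and two-thirds down within the crop:
x = 1832.30 + 2 × 3270.40/3 ≈ 4013; y = 0.00 + 2 × 2044.00/3 ≈ 1363.

x = 4013 px, y = 1363 px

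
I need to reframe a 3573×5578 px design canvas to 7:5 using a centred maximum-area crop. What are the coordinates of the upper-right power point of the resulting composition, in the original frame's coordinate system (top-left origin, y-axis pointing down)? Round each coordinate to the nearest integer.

3573/5578 < 7/5, so the 7:5 crop keeps the full width 3573 and trims height to 3573 × 5/7 = 2552.14 px.
Top offset = (5578 − 2552.14)/2 = 1512.93 px; left offset = 0.
Upper-right is two-thirds across and one-third down within the crop:
x = 0.00 + 2 × 3573.00/3 ≈ 2382; y = 1512.93 + 1 × 2552.14/3 ≈ 2364.

x = 2382 px, y = 2364 px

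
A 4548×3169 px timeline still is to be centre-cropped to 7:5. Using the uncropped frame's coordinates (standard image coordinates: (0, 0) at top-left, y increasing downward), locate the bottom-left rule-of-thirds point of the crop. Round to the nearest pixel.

4548/3169 > 7/5, so the 7:5 crop keeps the full height 3169 and trims width to 3169 × 7/5 = 4436.60 px.
Left offset = (4548 − 4436.60)/2 = 55.70 px; top offset = 0.
Bottom-left is one-third across and two-thirds down within the crop:
x = 55.70 + 1 × 4436.60/3 ≈ 1535; y = 0.00 + 2 × 3169.00/3 ≈ 2113.

x = 1535 px, y = 2113 px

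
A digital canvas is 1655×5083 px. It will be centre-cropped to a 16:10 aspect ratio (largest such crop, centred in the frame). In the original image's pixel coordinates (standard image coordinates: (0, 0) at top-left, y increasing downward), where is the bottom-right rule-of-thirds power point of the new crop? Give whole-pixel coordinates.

(1103, 2714)

1655/5083 < 16/10, so the 16:10 crop keeps the full width 1655 and trims height to 1655 × 10/16 = 1034.38 px.
Top offset = (5083 − 1034.38)/2 = 2024.31 px; left offset = 0.
Bottom-right is two-thirds across and two-thirds down within the crop:
x = 0.00 + 2 × 1655.00/3 ≈ 1103; y = 2024.31 + 2 × 1034.38/3 ≈ 2714.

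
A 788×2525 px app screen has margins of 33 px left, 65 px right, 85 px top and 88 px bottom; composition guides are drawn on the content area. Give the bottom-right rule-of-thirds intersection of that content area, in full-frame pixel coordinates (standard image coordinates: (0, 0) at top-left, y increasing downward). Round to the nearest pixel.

Content width = 788 − 33 − 65 = 690 px; content height = 2525 − 85 − 88 = 2352 px.
Bottom-right is two-thirds across and two-thirds down within the content area.
x = 33 + 2 × 690/3 = 33 + 460.00 ≈ 493
y = 85 + 2 × 2352/3 = 85 + 1568.00 ≈ 1653

(493, 1653)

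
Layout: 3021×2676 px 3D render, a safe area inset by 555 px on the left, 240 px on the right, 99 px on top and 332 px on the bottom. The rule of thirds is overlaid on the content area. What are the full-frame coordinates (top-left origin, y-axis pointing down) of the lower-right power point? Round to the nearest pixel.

x = 2039 px, y = 1596 px

Content width = 3021 − 555 − 240 = 2226 px; content height = 2676 − 99 − 332 = 2245 px.
Lower-right is two-thirds across and two-thirds down within the content area.
x = 555 + 2 × 2226/3 = 555 + 1484.00 ≈ 2039
y = 99 + 2 × 2245/3 = 99 + 1496.67 ≈ 1596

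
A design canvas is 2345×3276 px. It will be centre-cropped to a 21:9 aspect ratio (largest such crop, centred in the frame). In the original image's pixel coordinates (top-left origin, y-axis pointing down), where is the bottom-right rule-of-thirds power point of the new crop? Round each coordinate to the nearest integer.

x = 1563 px, y = 1806 px

2345/3276 < 21/9, so the 21:9 crop keeps the full width 2345 and trims height to 2345 × 9/21 = 1005.00 px.
Top offset = (3276 − 1005.00)/2 = 1135.50 px; left offset = 0.
Bottom-right is two-thirds across and two-thirds down within the crop:
x = 0.00 + 2 × 2345.00/3 ≈ 1563; y = 1135.50 + 2 × 1005.00/3 ≈ 1806.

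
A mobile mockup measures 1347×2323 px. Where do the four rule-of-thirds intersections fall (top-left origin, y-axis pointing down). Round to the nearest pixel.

(449, 774), (898, 774), (449, 1549), (898, 1549)

One third of 1347 is 449; one third of 2323 is 774.33.
Vertical third lines at x = 449 and x = 898; horizontal third lines at y = 774 and y = 1549.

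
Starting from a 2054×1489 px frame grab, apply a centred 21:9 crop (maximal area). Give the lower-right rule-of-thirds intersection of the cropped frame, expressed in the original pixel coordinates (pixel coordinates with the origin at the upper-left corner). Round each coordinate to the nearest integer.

2054/1489 < 21/9, so the 21:9 crop keeps the full width 2054 and trims height to 2054 × 9/21 = 880.29 px.
Top offset = (1489 − 880.29)/2 = 304.36 px; left offset = 0.
Lower-right is two-thirds across and two-thirds down within the crop:
x = 0.00 + 2 × 2054.00/3 ≈ 1369; y = 304.36 + 2 × 880.29/3 ≈ 891.

x = 1369 px, y = 891 px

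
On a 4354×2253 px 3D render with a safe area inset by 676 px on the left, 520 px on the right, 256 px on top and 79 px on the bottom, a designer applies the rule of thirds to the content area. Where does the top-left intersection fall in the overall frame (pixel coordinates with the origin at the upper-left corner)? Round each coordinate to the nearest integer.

Content width = 4354 − 676 − 520 = 3158 px; content height = 2253 − 256 − 79 = 1918 px.
Top-left is one-third across and one-third down within the content area.
x = 676 + 1 × 3158/3 = 676 + 1052.67 ≈ 1729
y = 256 + 1 × 1918/3 = 256 + 639.33 ≈ 895

x = 1729 px, y = 895 px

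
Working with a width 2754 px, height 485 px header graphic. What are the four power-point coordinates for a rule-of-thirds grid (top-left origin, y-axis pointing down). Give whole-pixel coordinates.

(918, 162), (1836, 162), (918, 323), (1836, 323)

One third of 2754 is 918; one third of 485 is 161.67.
Vertical third lines at x = 918 and x = 1836; horizontal third lines at y = 162 and y = 323.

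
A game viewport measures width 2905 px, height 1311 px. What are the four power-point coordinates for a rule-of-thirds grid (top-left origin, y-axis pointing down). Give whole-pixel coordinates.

(968, 437), (1937, 437), (968, 874), (1937, 874)

One third of 2905 is 968.33; one third of 1311 is 437.
Vertical third lines at x = 968 and x = 1937; horizontal third lines at y = 437 and y = 874.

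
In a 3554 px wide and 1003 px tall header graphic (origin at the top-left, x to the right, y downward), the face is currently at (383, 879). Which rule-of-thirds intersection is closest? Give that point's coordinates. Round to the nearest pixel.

(1185, 669)

Third lines: x ∈ {1185, 2369}, y ∈ {334, 669}.
383 is closer to x = 1185; 879 is closer to y = 669.
So the nearest intersection is the lower-left power point.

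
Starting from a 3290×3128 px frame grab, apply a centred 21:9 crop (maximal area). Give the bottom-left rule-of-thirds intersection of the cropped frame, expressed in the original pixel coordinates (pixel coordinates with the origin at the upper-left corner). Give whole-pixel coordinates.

3290/3128 < 21/9, so the 21:9 crop keeps the full width 3290 and trims height to 3290 × 9/21 = 1410.00 px.
Top offset = (3128 − 1410.00)/2 = 859.00 px; left offset = 0.
Bottom-left is one-third across and two-thirds down within the crop:
x = 0.00 + 1 × 3290.00/3 ≈ 1097; y = 859.00 + 2 × 1410.00/3 ≈ 1799.

(1097, 1799)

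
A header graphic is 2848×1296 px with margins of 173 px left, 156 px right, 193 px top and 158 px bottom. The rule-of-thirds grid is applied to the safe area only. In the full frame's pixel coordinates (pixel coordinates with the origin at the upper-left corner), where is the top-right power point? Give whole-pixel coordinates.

x = 1852 px, y = 508 px

Content width = 2848 − 173 − 156 = 2519 px; content height = 1296 − 193 − 158 = 945 px.
Top-right is two-thirds across and one-third down within the safe area.
x = 173 + 2 × 2519/3 = 173 + 1679.33 ≈ 1852
y = 193 + 1 × 945/3 = 193 + 315.00 ≈ 508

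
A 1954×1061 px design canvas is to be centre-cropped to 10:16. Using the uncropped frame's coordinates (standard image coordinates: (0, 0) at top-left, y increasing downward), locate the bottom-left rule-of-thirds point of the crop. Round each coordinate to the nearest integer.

1954/1061 > 10/16, so the 10:16 crop keeps the full height 1061 and trims width to 1061 × 10/16 = 663.12 px.
Left offset = (1954 − 663.12)/2 = 645.44 px; top offset = 0.
Bottom-left is one-third across and two-thirds down within the crop:
x = 645.44 + 1 × 663.12/3 ≈ 866; y = 0.00 + 2 × 1061.00/3 ≈ 707.

(866, 707)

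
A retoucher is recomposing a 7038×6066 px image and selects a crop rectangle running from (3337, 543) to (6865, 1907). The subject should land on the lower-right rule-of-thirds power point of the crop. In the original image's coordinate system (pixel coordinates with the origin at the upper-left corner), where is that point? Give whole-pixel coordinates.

x = 5689 px, y = 1452 px

Crop width = 6865 − 3337 = 3528 px; one third is 1176.00 px.
Crop height = 1907 − 543 = 1364 px; one third is 454.67 px.
The lower-right point is two-thirds across and two-thirds down within the crop:
x = 3337 + 2 × 1176.00 ≈ 5689; y = 543 + 2 × 454.67 ≈ 1452.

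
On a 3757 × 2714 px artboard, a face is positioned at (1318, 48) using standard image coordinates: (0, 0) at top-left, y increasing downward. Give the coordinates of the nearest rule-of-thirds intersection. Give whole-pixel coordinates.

(1252, 905)

Third lines: x ∈ {1252, 2505}, y ∈ {905, 1809}.
1318 is closer to x = 1252; 48 is closer to y = 905.
So the nearest intersection is the upper-left power point.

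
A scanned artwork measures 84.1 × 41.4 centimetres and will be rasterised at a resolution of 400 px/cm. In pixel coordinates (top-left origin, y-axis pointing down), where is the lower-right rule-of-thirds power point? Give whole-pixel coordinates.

x = 22427 px, y = 11040 px

In pixels the canvas is 84.1 × 400 = 33640 wide and 41.4 × 400 = 16560 tall.
The lower-right point is two-thirds across and two-thirds down:
x = 2 × 33640/3 ≈ 22427; y = 2 × 16560/3 ≈ 11040.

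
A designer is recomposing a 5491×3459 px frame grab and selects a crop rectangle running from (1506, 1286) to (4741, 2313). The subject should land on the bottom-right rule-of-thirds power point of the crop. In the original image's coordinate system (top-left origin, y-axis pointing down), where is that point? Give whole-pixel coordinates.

(3663, 1971)

Crop width = 4741 − 1506 = 3235 px; one third is 1078.33 px.
Crop height = 2313 − 1286 = 1027 px; one third is 342.33 px.
The bottom-right point is two-thirds across and two-thirds down within the crop:
x = 1506 + 2 × 1078.33 ≈ 3663; y = 1286 + 2 × 342.33 ≈ 1971.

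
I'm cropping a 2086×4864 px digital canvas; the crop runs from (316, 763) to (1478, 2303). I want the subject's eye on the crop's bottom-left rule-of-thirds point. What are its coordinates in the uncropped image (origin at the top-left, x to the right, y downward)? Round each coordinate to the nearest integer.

Crop width = 1478 − 316 = 1162 px; one third is 387.33 px.
Crop height = 2303 − 763 = 1540 px; one third is 513.33 px.
The bottom-left point is one-third across and two-thirds down within the crop:
x = 316 + 1 × 387.33 ≈ 703; y = 763 + 2 × 513.33 ≈ 1790.

x = 703 px, y = 1790 px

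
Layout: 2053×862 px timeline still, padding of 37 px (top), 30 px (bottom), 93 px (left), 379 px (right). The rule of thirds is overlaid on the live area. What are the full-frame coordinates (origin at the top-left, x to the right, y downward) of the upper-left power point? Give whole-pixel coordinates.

x = 620 px, y = 302 px

Content width = 2053 − 93 − 379 = 1581 px; content height = 862 − 37 − 30 = 795 px.
Upper-left is one-third across and one-third down within the live area.
x = 93 + 1 × 1581/3 = 93 + 527.00 ≈ 620
y = 37 + 1 × 795/3 = 37 + 265.00 ≈ 302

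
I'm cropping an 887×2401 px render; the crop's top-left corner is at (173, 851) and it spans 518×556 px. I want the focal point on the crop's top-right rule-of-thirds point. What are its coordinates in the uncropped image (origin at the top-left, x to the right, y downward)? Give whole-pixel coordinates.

One third of the crop width 518 is 172.67 px.
One third of the crop height 556 is 185.33 px.
The top-right point is two-thirds across and one-third down within the crop:
x = 173 + 2 × 172.67 ≈ 518; y = 851 + 1 × 185.33 ≈ 1036.

x = 518 px, y = 1036 px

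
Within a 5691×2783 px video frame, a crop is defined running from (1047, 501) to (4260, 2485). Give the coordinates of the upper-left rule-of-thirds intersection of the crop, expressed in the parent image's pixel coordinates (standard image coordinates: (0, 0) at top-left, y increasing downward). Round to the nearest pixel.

(2118, 1162)

Crop width = 4260 − 1047 = 3213 px; one third is 1071.00 px.
Crop height = 2485 − 501 = 1984 px; one third is 661.33 px.
The upper-left point is one-third across and one-third down within the crop:
x = 1047 + 1 × 1071.00 ≈ 2118; y = 501 + 1 × 661.33 ≈ 1162.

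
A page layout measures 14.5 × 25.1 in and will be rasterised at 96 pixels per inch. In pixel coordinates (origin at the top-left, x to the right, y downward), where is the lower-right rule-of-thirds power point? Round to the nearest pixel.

In pixels the canvas is 14.5 × 96 = 1392 wide and 25.1 × 96 = 2409.6 tall.
The lower-right point is two-thirds across and two-thirds down:
x = 2 × 1392/3 ≈ 928; y = 2 × 2409.6/3 ≈ 1606.

x = 928 px, y = 1606 px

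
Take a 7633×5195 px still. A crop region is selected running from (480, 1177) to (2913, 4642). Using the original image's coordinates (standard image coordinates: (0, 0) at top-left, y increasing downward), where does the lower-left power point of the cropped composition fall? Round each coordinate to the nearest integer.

(1291, 3487)

Crop width = 2913 − 480 = 2433 px; one third is 811.00 px.
Crop height = 4642 − 1177 = 3465 px; one third is 1155.00 px.
The lower-left point is one-third across and two-thirds down within the crop:
x = 480 + 1 × 811.00 ≈ 1291; y = 1177 + 2 × 1155.00 ≈ 3487.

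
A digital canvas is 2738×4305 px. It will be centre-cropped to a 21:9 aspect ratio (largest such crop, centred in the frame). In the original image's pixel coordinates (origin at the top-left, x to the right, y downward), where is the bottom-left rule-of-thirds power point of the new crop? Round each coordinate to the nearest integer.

x = 913 px, y = 2348 px

2738/4305 < 21/9, so the 21:9 crop keeps the full width 2738 and trims height to 2738 × 9/21 = 1173.43 px.
Top offset = (4305 − 1173.43)/2 = 1565.79 px; left offset = 0.
Bottom-left is one-third across and two-thirds down within the crop:
x = 0.00 + 1 × 2738.00/3 ≈ 913; y = 1565.79 + 2 × 1173.43/3 ≈ 2348.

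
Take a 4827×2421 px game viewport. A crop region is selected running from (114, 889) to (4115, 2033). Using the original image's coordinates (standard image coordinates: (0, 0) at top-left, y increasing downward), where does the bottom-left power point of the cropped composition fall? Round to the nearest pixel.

Crop width = 4115 − 114 = 4001 px; one third is 1333.67 px.
Crop height = 2033 − 889 = 1144 px; one third is 381.33 px.
The bottom-left point is one-third across and two-thirds down within the crop:
x = 114 + 1 × 1333.67 ≈ 1448; y = 889 + 2 × 381.33 ≈ 1652.

(1448, 1652)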